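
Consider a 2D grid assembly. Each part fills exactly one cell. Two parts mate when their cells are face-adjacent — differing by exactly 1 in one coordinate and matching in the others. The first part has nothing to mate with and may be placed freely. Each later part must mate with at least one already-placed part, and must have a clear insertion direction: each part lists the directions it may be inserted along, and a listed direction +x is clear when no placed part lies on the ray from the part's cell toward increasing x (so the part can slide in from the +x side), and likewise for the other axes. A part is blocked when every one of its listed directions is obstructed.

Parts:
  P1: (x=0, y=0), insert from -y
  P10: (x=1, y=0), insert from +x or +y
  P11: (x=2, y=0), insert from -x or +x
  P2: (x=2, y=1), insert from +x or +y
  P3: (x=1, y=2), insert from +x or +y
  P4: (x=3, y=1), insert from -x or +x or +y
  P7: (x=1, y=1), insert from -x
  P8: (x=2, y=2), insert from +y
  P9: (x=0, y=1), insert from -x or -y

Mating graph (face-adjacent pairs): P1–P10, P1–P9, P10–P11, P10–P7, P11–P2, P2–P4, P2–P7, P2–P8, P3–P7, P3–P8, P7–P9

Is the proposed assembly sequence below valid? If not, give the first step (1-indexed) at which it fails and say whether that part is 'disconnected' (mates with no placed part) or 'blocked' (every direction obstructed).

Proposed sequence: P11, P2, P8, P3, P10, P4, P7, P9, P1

1. P11@(2, 0) [-x clear] — {P11}
2. P2@(2, 1) [+x clear] — {P11, P2}
3. P8@(2, 2) [+y clear] — {P11, P2, P8}
4. P3@(1, 2) [+y clear] — {P11, P2, P3, P8}
5. P10@(1, 0) — +x/+y all obstructed ⇒ blocked

Invalid at step 5 (blocked)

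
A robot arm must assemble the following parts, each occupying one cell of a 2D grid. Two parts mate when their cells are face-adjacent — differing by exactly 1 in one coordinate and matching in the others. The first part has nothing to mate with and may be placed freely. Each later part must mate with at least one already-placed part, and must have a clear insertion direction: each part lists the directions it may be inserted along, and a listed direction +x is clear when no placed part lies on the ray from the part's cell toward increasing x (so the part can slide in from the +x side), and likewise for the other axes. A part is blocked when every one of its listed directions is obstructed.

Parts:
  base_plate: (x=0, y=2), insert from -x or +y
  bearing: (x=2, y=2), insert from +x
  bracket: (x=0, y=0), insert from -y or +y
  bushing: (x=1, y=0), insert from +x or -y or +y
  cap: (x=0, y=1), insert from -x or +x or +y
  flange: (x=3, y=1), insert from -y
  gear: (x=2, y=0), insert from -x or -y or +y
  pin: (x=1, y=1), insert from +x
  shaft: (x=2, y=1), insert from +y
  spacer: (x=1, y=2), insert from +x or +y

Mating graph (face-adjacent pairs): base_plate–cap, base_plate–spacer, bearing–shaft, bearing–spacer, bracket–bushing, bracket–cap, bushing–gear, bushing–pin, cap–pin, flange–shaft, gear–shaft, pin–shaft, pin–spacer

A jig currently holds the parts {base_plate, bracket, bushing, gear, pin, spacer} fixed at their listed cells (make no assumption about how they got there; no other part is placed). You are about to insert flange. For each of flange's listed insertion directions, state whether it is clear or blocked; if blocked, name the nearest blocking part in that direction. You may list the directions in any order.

-y: ray from flange(3, 1) has no placed part ⇒ clear

-y: clear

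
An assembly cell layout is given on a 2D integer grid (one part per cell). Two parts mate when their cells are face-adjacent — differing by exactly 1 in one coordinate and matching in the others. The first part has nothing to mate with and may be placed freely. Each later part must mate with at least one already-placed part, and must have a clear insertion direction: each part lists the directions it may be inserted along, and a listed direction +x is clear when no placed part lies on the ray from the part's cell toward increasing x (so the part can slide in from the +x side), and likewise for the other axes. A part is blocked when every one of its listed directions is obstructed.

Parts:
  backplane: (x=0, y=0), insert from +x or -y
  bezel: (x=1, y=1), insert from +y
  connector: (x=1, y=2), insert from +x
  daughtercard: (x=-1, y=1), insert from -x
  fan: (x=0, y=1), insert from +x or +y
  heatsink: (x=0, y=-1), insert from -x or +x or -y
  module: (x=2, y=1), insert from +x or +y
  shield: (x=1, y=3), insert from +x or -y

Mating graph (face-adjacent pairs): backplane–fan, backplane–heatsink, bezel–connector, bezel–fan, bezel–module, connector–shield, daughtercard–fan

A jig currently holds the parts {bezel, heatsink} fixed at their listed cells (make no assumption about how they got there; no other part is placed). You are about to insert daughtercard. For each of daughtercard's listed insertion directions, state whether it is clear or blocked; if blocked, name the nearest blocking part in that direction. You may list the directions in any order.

-x: clear

-x: ray from daughtercard(-1, 1) has no placed part ⇒ clear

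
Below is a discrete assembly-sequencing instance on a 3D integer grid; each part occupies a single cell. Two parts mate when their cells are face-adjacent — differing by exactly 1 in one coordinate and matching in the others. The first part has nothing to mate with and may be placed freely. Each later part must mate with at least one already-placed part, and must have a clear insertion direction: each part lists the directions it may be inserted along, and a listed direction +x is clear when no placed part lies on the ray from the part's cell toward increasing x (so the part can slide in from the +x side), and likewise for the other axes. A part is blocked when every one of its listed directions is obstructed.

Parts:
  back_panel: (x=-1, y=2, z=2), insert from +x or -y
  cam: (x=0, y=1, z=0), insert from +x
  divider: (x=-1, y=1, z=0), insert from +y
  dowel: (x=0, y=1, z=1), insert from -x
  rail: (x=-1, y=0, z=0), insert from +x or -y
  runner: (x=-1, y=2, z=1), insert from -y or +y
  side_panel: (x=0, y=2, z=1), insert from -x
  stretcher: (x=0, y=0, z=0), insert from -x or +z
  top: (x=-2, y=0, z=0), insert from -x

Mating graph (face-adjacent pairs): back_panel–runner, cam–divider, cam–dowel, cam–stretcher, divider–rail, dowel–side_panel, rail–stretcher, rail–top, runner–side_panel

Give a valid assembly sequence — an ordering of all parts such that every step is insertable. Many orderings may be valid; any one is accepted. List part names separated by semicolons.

divider; cam; dowel; side_panel; runner; back_panel; rail; top; stretcher

1. divider@(-1, 1, 0) [+y clear] — {divider}
2. cam@(0, 1, 0) [+x clear] — {cam, divider}
3. dowel@(0, 1, 1) [-x clear] — {cam, divider, dowel}
4. side_panel@(0, 2, 1) [-x clear] — {cam, divider, dowel, side_panel}
5. runner@(-1, 2, 1) [-y clear] — {cam, divider, dowel, runner, side_panel}
6. back_panel@(-1, 2, 2) [+x clear] — {back_panel, cam, divider, dowel, runner, side_panel}
7. rail@(-1, 0, 0) [+x clear] — {back_panel, cam, divider, dowel, rail, runner, side_panel}
8. top@(-2, 0, 0) [-x clear] — {back_panel, cam, divider, dowel, rail, runner, side_panel, top}
9. stretcher@(0, 0, 0) [+z clear] — {back_panel, cam, divider, dowel, rail, runner, side_panel, stretcher, top}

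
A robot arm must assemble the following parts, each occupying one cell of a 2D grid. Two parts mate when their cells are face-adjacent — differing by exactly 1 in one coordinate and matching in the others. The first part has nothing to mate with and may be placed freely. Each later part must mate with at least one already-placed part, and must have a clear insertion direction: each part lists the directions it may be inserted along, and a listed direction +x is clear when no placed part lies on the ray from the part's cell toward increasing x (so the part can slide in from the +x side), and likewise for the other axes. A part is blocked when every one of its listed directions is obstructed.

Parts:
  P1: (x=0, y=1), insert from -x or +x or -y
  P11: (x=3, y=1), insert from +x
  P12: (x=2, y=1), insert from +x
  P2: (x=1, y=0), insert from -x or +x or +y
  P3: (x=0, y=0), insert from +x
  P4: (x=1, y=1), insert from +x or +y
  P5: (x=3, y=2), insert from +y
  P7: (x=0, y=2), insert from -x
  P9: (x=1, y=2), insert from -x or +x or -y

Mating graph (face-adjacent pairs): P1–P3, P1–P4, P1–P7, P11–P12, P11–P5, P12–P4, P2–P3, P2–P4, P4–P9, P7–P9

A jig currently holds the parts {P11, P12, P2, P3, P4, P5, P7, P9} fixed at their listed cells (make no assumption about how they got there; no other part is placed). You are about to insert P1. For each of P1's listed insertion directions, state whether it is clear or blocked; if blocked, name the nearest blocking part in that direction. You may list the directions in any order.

-x: ray from P1(0, 1) has no placed part ⇒ clear
+x: nearest on ray is P4@(1, 1) ⇒ blocked
-y: nearest on ray is P3@(0, 0) ⇒ blocked

+x: blocked by P4; -x: clear; -y: blocked by P3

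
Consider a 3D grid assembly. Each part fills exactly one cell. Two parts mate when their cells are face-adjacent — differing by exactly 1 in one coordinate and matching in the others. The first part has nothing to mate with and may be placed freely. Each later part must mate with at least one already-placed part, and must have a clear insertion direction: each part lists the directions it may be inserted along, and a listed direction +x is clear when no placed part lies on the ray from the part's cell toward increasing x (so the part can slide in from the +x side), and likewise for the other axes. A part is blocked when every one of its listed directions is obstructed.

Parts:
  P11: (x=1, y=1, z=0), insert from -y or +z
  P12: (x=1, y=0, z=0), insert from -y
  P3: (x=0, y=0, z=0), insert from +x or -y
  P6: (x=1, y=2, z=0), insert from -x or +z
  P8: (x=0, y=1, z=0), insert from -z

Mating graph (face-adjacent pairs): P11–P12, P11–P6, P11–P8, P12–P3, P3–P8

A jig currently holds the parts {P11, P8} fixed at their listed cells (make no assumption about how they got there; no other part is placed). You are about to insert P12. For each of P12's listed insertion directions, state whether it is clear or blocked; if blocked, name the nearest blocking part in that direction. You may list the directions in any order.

-y: ray from P12(1, 0, 0) has no placed part ⇒ clear

-y: clear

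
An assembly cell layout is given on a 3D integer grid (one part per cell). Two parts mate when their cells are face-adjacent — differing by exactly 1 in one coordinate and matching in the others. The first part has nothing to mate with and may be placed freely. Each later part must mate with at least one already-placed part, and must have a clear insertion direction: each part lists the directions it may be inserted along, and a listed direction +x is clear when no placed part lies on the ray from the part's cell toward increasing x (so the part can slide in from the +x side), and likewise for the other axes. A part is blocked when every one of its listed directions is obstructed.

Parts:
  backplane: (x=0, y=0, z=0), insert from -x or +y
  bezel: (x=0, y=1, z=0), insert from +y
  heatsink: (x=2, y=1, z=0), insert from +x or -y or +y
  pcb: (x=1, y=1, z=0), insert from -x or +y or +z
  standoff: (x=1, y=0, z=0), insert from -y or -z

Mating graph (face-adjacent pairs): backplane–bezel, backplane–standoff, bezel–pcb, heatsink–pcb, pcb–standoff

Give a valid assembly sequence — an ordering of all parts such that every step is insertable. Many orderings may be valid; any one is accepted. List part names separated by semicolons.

pcb; heatsink; standoff; backplane; bezel

1. pcb@(1, 1, 0) [-x clear] — {pcb}
2. heatsink@(2, 1, 0) [+x clear] — {heatsink, pcb}
3. standoff@(1, 0, 0) [-y clear] — {heatsink, pcb, standoff}
4. backplane@(0, 0, 0) [-x clear] — {backplane, heatsink, pcb, standoff}
5. bezel@(0, 1, 0) [+y clear] — {backplane, bezel, heatsink, pcb, standoff}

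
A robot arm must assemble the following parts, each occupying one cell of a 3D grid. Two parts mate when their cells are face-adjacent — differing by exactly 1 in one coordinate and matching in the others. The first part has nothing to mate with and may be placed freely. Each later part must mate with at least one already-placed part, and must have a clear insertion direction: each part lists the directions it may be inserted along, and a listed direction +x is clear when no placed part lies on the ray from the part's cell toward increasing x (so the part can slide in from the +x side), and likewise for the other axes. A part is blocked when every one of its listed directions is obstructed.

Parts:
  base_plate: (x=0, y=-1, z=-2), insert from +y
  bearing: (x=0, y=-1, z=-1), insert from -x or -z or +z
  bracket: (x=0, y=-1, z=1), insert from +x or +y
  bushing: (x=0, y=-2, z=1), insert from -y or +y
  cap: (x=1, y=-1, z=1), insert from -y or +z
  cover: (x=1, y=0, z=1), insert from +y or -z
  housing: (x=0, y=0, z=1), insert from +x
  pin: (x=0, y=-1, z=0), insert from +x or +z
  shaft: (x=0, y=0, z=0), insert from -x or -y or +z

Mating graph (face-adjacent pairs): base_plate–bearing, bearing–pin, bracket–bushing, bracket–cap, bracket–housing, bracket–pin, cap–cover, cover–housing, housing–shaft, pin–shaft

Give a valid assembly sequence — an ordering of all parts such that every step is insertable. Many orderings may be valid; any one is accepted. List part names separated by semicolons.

1. housing@(0, 0, 1) [+x clear] — {housing}
2. shaft@(0, 0, 0) [-x clear] — {housing, shaft}
3. pin@(0, -1, 0) [+x clear] — {housing, pin, shaft}
4. bearing@(0, -1, -1) [-x clear] — {bearing, housing, pin, shaft}
5. bracket@(0, -1, 1) [+x clear] — {bearing, bracket, housing, pin, shaft}
6. bushing@(0, -2, 1) [-y clear] — {bearing, bracket, bushing, housing, pin, shaft}
7. cap@(1, -1, 1) [-y clear] — {bearing, bracket, bushing, cap, housing, pin, shaft}
8. base_plate@(0, -1, -2) [+y clear] — {base_plate, bearing, bracket, bushing, cap, housing, pin, shaft}
9. cover@(1, 0, 1) [+y clear] — {base_plate, bearing, bracket, bushing, cap, cover, housing, pin, shaft}

housing; shaft; pin; bearing; bracket; bushing; cap; base_plate; cover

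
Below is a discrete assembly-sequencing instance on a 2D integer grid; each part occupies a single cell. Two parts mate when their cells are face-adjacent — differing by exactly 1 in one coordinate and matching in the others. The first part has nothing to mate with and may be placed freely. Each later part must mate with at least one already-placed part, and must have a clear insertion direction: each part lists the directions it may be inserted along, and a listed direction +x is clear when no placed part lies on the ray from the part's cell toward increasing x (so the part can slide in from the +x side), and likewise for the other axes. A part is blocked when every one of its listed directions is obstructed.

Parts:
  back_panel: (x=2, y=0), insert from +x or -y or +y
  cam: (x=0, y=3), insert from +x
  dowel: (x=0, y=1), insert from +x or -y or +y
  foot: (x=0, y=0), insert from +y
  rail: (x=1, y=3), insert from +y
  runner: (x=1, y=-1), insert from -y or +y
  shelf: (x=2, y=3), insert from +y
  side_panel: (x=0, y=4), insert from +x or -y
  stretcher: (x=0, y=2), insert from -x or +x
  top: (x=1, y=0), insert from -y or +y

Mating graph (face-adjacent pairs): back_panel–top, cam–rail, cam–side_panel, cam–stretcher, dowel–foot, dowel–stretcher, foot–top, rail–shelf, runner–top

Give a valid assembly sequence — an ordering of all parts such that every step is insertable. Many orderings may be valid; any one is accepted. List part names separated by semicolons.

runner; top; foot; dowel; stretcher; cam; side_panel; back_panel; rail; shelf

1. runner@(1, -1) [-y clear] — {runner}
2. top@(1, 0) [+y clear] — {runner, top}
3. foot@(0, 0) [+y clear] — {foot, runner, top}
4. dowel@(0, 1) [+x clear] — {dowel, foot, runner, top}
5. stretcher@(0, 2) [-x clear] — {dowel, foot, runner, stretcher, top}
6. cam@(0, 3) [+x clear] — {cam, dowel, foot, runner, stretcher, top}
7. side_panel@(0, 4) [+x clear] — {cam, dowel, foot, runner, side_panel, stretcher, top}
8. back_panel@(2, 0) [+x clear] — {back_panel, cam, dowel, foot, runner, side_panel, stretcher, top}
9. rail@(1, 3) [+y clear] — {back_panel, cam, dowel, foot, rail, runner, side_panel, stretcher, top}
10. shelf@(2, 3) [+y clear] — {back_panel, cam, dowel, foot, rail, runner, shelf, side_panel, stretcher, top}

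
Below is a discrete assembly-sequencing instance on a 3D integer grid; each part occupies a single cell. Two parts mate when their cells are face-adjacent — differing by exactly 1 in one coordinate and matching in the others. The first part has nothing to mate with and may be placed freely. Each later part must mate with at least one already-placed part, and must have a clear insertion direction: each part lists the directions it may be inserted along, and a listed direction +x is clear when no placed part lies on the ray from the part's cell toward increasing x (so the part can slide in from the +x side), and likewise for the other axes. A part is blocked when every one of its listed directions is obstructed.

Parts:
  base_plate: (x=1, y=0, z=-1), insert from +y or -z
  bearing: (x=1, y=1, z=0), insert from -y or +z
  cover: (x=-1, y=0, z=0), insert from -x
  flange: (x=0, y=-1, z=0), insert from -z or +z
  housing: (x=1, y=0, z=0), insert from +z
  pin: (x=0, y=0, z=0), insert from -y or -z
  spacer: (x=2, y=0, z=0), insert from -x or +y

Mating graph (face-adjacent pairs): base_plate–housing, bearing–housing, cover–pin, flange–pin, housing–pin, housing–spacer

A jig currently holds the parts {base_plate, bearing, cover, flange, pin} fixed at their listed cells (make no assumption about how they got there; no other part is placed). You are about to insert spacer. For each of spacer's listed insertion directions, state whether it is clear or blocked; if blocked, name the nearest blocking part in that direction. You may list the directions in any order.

-x: nearest on ray is pin@(0, 0, 0) ⇒ blocked
+y: ray from spacer(2, 0, 0) has no placed part ⇒ clear

+y: clear; -x: blocked by pin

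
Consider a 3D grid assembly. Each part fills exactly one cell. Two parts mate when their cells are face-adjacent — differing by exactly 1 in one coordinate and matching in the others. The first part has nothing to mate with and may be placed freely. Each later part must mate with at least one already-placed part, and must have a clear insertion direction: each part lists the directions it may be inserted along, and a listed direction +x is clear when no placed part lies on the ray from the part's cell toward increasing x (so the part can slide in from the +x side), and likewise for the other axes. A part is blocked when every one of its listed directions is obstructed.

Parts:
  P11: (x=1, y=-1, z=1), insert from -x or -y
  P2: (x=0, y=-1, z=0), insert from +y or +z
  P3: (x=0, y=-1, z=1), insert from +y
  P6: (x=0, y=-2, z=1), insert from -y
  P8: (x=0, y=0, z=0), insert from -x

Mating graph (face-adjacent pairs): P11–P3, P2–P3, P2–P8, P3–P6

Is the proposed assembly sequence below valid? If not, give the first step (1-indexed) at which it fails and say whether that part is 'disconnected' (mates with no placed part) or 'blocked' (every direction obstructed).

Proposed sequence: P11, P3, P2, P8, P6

Valid

1. P11@(1, -1, 1) [-x clear] — {P11}
2. P3@(0, -1, 1) [+y clear] — {P11, P3}
3. P2@(0, -1, 0) [+y clear] — {P11, P2, P3}
4. P8@(0, 0, 0) [-x clear] — {P11, P2, P3, P8}
5. P6@(0, -2, 1) [-y clear] — {P11, P2, P3, P6, P8}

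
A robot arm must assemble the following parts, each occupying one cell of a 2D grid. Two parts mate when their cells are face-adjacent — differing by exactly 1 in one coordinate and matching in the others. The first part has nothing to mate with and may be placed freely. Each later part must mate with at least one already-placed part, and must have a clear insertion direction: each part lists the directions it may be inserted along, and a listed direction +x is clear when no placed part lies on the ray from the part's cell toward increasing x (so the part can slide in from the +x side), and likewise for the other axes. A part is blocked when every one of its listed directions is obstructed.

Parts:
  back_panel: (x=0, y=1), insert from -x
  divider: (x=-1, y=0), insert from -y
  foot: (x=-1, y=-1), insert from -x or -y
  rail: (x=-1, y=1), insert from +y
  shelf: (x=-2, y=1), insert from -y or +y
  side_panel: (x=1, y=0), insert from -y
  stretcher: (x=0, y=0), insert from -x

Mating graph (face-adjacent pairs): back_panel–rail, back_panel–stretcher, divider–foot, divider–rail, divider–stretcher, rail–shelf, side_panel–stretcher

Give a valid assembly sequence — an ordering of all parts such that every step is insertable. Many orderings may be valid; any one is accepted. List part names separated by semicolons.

stretcher; divider; foot; side_panel; back_panel; rail; shelf

1. stretcher@(0, 0) [-x clear] — {stretcher}
2. divider@(-1, 0) [-y clear] — {divider, stretcher}
3. foot@(-1, -1) [-x clear] — {divider, foot, stretcher}
4. side_panel@(1, 0) [-y clear] — {divider, foot, side_panel, stretcher}
5. back_panel@(0, 1) [-x clear] — {back_panel, divider, foot, side_panel, stretcher}
6. rail@(-1, 1) [+y clear] — {back_panel, divider, foot, rail, side_panel, stretcher}
7. shelf@(-2, 1) [-y clear] — {back_panel, divider, foot, rail, shelf, side_panel, stretcher}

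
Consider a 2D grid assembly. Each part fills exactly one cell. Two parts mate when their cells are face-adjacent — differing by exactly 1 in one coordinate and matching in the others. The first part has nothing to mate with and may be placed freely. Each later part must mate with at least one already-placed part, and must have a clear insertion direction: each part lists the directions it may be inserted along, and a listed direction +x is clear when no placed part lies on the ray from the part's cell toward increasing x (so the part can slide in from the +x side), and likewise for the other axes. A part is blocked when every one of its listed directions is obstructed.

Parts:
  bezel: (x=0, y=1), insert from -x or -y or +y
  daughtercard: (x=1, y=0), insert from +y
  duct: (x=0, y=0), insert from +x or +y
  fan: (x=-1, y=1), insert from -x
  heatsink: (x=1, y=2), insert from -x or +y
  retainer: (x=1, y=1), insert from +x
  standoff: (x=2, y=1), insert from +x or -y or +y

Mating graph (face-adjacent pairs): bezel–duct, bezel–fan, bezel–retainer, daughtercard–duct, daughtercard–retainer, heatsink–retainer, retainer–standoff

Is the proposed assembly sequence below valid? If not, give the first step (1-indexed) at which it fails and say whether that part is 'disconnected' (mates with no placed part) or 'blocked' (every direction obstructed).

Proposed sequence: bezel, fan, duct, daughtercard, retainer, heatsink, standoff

Valid

1. bezel@(0, 1) [-x clear] — {bezel}
2. fan@(-1, 1) [-x clear] — {bezel, fan}
3. duct@(0, 0) [+x clear] — {bezel, duct, fan}
4. daughtercard@(1, 0) [+y clear] — {bezel, daughtercard, duct, fan}
5. retainer@(1, 1) [+x clear] — {bezel, daughtercard, duct, fan, retainer}
6. heatsink@(1, 2) [-x clear] — {bezel, daughtercard, duct, fan, heatsink, retainer}
7. standoff@(2, 1) [+x clear] — {bezel, daughtercard, duct, fan, heatsink, retainer, standoff}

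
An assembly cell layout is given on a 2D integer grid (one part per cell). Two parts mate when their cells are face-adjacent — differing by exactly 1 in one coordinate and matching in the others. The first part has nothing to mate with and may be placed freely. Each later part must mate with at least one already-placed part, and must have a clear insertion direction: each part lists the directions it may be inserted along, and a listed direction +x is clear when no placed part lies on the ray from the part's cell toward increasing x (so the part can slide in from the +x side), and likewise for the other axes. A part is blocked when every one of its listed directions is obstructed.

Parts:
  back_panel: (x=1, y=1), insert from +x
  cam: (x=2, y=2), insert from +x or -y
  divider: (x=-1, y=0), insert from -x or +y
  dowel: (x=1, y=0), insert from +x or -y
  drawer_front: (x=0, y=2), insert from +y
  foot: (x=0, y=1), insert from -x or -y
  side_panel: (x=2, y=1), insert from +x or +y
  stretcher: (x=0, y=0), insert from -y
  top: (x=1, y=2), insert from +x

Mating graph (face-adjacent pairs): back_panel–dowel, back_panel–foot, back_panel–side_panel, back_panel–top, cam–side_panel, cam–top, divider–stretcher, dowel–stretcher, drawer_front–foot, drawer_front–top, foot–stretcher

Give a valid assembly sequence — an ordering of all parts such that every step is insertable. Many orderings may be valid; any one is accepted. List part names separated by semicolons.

back_panel; side_panel; dowel; stretcher; divider; foot; top; cam; drawer_front

1. back_panel@(1, 1) [+x clear] — {back_panel}
2. side_panel@(2, 1) [+x clear] — {back_panel, side_panel}
3. dowel@(1, 0) [+x clear] — {back_panel, dowel, side_panel}
4. stretcher@(0, 0) [-y clear] — {back_panel, dowel, side_panel, stretcher}
5. divider@(-1, 0) [-x clear] — {back_panel, divider, dowel, side_panel, stretcher}
6. foot@(0, 1) [-x clear] — {back_panel, divider, dowel, foot, side_panel, stretcher}
7. top@(1, 2) [+x clear] — {back_panel, divider, dowel, foot, side_panel, stretcher, top}
8. cam@(2, 2) [+x clear] — {back_panel, cam, divider, dowel, foot, side_panel, stretcher, top}
9. drawer_front@(0, 2) [+y clear] — {back_panel, cam, divider, dowel, drawer_front, foot, side_panel, stretcher, top}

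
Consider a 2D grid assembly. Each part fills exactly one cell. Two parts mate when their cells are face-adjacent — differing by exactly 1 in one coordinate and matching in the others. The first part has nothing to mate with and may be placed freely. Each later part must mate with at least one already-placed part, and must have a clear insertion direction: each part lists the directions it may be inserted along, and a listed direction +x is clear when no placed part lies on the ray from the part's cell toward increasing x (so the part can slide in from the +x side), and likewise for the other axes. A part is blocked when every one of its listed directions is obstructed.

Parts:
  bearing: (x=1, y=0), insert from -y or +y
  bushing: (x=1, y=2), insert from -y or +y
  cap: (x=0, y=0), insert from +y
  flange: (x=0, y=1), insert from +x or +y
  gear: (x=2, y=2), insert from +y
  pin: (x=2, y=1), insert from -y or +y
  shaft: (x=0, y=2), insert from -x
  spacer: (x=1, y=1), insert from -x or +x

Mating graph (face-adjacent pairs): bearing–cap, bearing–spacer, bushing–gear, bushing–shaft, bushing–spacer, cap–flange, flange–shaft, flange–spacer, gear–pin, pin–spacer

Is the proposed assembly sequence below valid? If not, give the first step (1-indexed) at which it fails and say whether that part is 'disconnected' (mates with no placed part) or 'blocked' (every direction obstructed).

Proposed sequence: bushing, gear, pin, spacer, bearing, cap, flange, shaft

Valid

1. bushing@(1, 2) [-y clear] — {bushing}
2. gear@(2, 2) [+y clear] — {bushing, gear}
3. pin@(2, 1) [-y clear] — {bushing, gear, pin}
4. spacer@(1, 1) [-x clear] — {bushing, gear, pin, spacer}
5. bearing@(1, 0) [-y clear] — {bearing, bushing, gear, pin, spacer}
6. cap@(0, 0) [+y clear] — {bearing, bushing, cap, gear, pin, spacer}
7. flange@(0, 1) [+y clear] — {bearing, bushing, cap, flange, gear, pin, spacer}
8. shaft@(0, 2) [-x clear] — {bearing, bushing, cap, flange, gear, pin, shaft, spacer}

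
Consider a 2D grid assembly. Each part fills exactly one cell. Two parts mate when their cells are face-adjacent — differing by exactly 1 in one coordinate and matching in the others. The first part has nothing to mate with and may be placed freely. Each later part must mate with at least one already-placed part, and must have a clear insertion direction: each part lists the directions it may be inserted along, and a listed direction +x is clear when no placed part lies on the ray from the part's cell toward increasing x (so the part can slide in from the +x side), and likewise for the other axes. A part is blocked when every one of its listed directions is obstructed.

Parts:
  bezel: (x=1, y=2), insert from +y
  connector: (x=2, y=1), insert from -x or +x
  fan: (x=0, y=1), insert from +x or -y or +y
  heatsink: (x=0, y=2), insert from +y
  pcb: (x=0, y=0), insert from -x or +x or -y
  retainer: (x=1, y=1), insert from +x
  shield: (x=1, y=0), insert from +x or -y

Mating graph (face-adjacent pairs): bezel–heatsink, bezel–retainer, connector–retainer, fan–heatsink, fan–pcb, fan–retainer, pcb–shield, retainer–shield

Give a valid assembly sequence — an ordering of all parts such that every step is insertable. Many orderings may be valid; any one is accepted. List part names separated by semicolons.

bezel; retainer; connector; heatsink; fan; pcb; shield

1. bezel@(1, 2) [+y clear] — {bezel}
2. retainer@(1, 1) [+x clear] — {bezel, retainer}
3. connector@(2, 1) [+x clear] — {bezel, connector, retainer}
4. heatsink@(0, 2) [+y clear] — {bezel, connector, heatsink, retainer}
5. fan@(0, 1) [-y clear] — {bezel, connector, fan, heatsink, retainer}
6. pcb@(0, 0) [-x clear] — {bezel, connector, fan, heatsink, pcb, retainer}
7. shield@(1, 0) [+x clear] — {bezel, connector, fan, heatsink, pcb, retainer, shield}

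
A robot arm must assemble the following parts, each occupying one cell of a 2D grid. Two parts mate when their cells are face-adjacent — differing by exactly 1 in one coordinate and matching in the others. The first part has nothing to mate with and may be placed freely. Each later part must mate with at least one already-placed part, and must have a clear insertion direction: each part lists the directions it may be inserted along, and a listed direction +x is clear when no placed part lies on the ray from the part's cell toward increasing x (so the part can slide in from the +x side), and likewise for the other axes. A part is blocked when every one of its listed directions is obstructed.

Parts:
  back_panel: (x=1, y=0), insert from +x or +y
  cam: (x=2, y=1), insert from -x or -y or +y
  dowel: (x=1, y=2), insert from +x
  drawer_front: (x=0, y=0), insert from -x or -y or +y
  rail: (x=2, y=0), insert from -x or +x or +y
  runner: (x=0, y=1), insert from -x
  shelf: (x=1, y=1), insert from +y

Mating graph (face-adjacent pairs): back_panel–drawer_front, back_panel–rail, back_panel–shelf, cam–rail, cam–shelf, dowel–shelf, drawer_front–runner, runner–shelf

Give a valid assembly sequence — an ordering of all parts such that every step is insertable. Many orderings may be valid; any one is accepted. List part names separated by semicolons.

rail; cam; back_panel; drawer_front; runner; shelf; dowel

1. rail@(2, 0) [-x clear] — {rail}
2. cam@(2, 1) [-x clear] — {cam, rail}
3. back_panel@(1, 0) [+y clear] — {back_panel, cam, rail}
4. drawer_front@(0, 0) [-x clear] — {back_panel, cam, drawer_front, rail}
5. runner@(0, 1) [-x clear] — {back_panel, cam, drawer_front, rail, runner}
6. shelf@(1, 1) [+y clear] — {back_panel, cam, drawer_front, rail, runner, shelf}
7. dowel@(1, 2) [+x clear] — {back_panel, cam, dowel, drawer_front, rail, runner, shelf}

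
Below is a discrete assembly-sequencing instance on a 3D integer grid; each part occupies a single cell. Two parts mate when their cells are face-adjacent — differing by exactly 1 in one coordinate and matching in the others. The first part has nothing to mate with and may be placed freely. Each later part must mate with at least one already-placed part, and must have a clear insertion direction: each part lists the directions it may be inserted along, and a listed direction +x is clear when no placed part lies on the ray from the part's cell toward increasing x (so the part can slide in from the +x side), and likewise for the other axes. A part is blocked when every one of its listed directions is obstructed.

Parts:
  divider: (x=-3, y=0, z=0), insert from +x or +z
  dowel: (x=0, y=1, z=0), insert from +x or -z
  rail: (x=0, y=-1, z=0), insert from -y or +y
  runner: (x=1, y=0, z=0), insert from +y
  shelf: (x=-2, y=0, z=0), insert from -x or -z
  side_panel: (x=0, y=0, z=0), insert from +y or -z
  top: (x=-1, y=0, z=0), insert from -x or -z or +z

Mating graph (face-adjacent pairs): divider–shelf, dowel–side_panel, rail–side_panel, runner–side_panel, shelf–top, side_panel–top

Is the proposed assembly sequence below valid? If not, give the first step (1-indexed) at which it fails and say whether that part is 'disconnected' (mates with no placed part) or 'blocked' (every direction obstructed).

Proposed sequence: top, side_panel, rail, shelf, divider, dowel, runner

Valid

1. top@(-1, 0, 0) [-x clear] — {top}
2. side_panel@(0, 0, 0) [+y clear] — {side_panel, top}
3. rail@(0, -1, 0) [-y clear] — {rail, side_panel, top}
4. shelf@(-2, 0, 0) [-x clear] — {rail, shelf, side_panel, top}
5. divider@(-3, 0, 0) [+z clear] — {divider, rail, shelf, side_panel, top}
6. dowel@(0, 1, 0) [+x clear] — {divider, dowel, rail, shelf, side_panel, top}
7. runner@(1, 0, 0) [+y clear] — {divider, dowel, rail, runner, shelf, side_panel, top}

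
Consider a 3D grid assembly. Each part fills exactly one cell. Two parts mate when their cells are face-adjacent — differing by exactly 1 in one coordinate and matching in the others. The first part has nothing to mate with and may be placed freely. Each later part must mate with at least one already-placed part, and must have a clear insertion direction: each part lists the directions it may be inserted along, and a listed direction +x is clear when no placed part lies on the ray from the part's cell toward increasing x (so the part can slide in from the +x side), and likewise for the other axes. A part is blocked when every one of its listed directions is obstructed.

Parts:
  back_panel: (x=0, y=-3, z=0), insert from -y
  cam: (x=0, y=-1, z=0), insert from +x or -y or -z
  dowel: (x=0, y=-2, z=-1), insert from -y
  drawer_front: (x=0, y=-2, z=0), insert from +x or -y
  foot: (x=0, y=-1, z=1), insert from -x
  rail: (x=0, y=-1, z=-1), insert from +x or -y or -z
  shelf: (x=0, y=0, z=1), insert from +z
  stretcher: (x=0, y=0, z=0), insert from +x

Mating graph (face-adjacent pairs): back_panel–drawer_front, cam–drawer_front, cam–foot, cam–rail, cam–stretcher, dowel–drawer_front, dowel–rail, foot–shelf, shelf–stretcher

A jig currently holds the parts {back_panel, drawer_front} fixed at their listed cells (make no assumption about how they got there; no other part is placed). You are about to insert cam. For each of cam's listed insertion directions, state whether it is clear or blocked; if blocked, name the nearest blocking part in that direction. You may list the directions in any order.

+x: ray from cam(0, -1, 0) has no placed part ⇒ clear
-y: nearest on ray is drawer_front@(0, -2, 0) ⇒ blocked
-z: ray from cam(0, -1, 0) has no placed part ⇒ clear

+x: clear; -y: blocked by drawer_front; -z: clear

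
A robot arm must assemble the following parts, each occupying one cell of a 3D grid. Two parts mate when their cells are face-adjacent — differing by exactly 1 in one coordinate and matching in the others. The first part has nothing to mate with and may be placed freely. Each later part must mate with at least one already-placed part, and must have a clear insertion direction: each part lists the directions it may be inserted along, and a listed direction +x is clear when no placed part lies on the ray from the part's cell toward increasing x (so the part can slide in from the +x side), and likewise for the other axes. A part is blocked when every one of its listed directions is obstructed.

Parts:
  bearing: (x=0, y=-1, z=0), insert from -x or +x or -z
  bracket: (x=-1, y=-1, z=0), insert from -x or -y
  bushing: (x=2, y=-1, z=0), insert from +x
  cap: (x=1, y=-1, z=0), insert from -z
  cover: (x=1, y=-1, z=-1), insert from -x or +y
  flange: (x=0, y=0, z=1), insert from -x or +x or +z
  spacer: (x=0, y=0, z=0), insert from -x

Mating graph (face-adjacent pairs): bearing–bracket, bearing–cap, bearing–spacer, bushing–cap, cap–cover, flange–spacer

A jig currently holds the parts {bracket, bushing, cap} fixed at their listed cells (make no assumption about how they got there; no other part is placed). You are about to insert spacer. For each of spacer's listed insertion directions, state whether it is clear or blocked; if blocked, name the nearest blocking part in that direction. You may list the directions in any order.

-x: clear

-x: ray from spacer(0, 0, 0) has no placed part ⇒ clear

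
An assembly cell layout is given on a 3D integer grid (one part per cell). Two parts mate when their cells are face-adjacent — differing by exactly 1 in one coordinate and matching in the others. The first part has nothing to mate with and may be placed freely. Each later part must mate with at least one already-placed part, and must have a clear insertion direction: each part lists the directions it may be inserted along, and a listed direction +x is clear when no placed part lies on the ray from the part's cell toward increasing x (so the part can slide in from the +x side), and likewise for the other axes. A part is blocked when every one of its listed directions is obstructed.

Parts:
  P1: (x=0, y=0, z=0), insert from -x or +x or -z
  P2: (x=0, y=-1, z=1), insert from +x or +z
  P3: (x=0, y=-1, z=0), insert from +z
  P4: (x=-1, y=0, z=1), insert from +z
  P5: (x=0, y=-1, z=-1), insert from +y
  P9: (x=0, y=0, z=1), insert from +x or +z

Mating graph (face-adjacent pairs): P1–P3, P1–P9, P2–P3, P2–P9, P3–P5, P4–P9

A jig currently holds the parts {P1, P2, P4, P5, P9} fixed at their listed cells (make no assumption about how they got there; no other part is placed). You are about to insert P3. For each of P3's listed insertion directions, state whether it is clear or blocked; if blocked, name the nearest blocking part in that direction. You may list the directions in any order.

+z: blocked by P2

+z: nearest on ray is P2@(0, -1, 1) ⇒ blocked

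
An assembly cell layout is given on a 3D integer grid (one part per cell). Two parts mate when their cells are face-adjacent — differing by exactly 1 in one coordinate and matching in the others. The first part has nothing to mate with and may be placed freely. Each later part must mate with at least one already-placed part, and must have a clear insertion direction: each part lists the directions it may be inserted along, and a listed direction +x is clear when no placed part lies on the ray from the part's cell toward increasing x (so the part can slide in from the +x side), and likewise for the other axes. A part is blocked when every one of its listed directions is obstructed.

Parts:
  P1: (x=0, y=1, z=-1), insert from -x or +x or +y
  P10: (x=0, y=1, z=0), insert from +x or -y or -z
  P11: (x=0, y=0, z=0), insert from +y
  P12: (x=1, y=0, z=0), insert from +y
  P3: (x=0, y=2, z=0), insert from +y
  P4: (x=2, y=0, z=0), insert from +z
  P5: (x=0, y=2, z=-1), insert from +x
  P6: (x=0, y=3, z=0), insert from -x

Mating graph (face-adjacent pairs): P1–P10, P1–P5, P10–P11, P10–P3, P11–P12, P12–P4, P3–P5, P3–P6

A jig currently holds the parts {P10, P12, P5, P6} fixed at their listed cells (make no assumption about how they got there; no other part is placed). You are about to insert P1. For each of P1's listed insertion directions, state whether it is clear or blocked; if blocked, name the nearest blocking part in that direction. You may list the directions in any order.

+x: clear; +y: blocked by P5; -x: clear

-x: ray from P1(0, 1, -1) has no placed part ⇒ clear
+x: ray from P1(0, 1, -1) has no placed part ⇒ clear
+y: nearest on ray is P5@(0, 2, -1) ⇒ blocked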